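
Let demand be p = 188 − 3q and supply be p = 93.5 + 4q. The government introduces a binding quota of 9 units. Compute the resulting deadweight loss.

Competitive equilibrium: 188 − 3q = 93.5 + 4q → q* = 13.5, p* = 147.5.
At q = 9: demand price = 188 − 3·9 = 161; supply price = 93.5 + 4·9 = 129.5.
Δq = 13.5 − 9 = 4.5; wedge = 161 − 129.5 = 31.5.
The triangle = ½ × 4.5 × 31.5 = 70.875.

70.875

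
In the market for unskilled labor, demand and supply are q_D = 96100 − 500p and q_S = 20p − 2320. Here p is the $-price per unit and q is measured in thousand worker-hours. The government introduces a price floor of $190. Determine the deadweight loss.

$3471.15 thousand

In inverse form: demand p = 192.2 − 0.002q, supply p = 116 + 0.05q.
Competitive equilibrium: 192.2 − 0.002q = 116 + 0.05q → q* = 1465.3846, p* = 189.2692.
At the floor p = 190, quantity demanded = (192.2 − 190)/0.002 = 1100.
Sellers' marginal cost at q' = 1100: 116 + 0.05·1100 = 171.
Δq = 1465.3846 − 1100 = 365.3846; wedge = 190 − 171 = 19.
Deadweight loss = ½ × 365.3846 × 19 = $3471.15 thousand.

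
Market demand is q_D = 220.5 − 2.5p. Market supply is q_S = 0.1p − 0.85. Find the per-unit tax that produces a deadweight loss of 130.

52

In inverse form: demand p = 88.2 − 0.4q, supply p = 8.5 + 10q.
Competitive equilibrium: 88.2 − 0.4q = 8.5 + 10q → q* = 7.6635, p* = 85.1346.
A tax t gives Δq = t/10.4 and wedge t, so DWL = t²/20.8.
t²/20.8 = 130 → t² = 2704 → t = 52.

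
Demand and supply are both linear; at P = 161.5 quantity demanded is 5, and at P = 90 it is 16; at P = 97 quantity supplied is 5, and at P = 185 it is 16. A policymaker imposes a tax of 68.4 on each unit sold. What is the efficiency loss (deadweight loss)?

161.33

Demand slope = (90 − 161.5)/(16 − 5) = −6.5, so P = 194 − 6.5Q.
Supply slope = (185 − 97)/(16 − 5) = 8, so P = 57 + 8Q.
Competitive equilibrium: 194 − 6.5Q = 57 + 8Q → Q* = 9.4483, P* = 132.5862.
With the tax, the buyer price exceeds the seller price by 68.4: (194 − 6.5Q) − (57 + 8Q) = 68.4 → Q' = 4.731.
ΔQ = 9.4483 − 4.731 = 4.7173; the wedge equals the tax, 68.4.
DWL = ½ × 4.7173 × 68.4 = 161.33.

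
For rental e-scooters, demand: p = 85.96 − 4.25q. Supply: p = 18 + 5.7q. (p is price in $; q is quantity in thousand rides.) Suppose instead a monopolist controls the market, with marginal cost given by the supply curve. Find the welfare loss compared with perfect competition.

$20.79 thousand

Competitive equilibrium: 85.96 − 4.25q = 18 + 5.7q → q* = 6.8302, p* = 56.9319.
Marginal revenue: MR = 85.96 − 8.5q. Set MR = MC: 85.96 − 8.5q = 18 + 5.7q → q_m = 4.7859.
Price p_m = 85.96 − 4.25·4.7859 = 65.6199; MC(q_m) = 18 + 5.7·4.7859 = 45.2796.
Competitive q* = 6.8302, so Δq = 2.0443; wedge = 65.6199 − 45.2796 = 20.3403.
DWL = ½ × 2.0443 × 20.3403 = $20.79 thousand.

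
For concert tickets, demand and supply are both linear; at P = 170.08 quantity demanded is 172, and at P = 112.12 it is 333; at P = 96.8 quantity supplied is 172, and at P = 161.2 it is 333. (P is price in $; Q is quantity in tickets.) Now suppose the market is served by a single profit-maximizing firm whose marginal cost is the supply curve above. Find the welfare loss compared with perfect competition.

Demand slope = (112.12 − 170.08)/(333 − 172) = −0.36, so P = 232 − 0.36Q.
Supply slope = (161.2 − 96.8)/(333 − 172) = 0.4, so P = 28 + 0.4Q.
Competitive equilibrium: 232 − 0.36Q = 28 + 0.4Q → Q* = 268.4211, P* = 135.3684.
Marginal revenue: MR = 232 − 0.72Q. Set MR = MC: 232 − 0.72Q = 28 + 0.4Q → Q_m = 182.1429.
Price P_m = 232 − 0.36·182.1429 = 166.4286; MC(Q_m) = 28 + 0.4·182.1429 = 100.8572.
Competitive Q* = 268.4211, so ΔQ = 86.2782; wedge = 166.4286 − 100.8572 = 65.5714.
DWL = ½ × 86.2782 × 65.5714 = $2828.69.

$2828.69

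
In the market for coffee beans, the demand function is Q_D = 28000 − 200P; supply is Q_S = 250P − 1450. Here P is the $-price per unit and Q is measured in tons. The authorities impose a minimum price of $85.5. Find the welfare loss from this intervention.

$72400.56

In inverse form: demand P = 140 − 0.005Q, supply P = 5.8 + 0.004Q.
Competitive equilibrium: 140 − 0.005Q = 5.8 + 0.004Q → Q* = 14911.1111, P* = 65.4444.
At the floor P = 85.5, quantity demanded = (140 − 85.5)/0.005 = 10900.
Sellers' marginal cost at Q' = 10900: 5.8 + 0.004·10900 = 49.4.
ΔQ = 14911.1111 − 10900 = 4011.1111; wedge = 85.5 − 49.4 = 36.1.
Welfare loss = ½ × 4011.1111 × 36.1 = $72400.56.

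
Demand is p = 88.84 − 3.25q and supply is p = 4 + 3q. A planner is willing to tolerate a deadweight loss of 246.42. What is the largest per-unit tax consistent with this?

55.5

Competitive equilibrium: 88.84 − 3.25q = 4 + 3q → q* = 13.5744, p* = 44.7232.
A tax t gives Δq = t/6.25 and wedge t, so DWL = t²/12.5.
t²/12.5 = 246.42 → t² = 3080.25 → t = 55.5.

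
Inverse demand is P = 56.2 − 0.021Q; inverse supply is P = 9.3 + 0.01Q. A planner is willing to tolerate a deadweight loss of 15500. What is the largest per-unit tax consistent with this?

Competitive equilibrium: 56.2 − 0.021Q = 9.3 + 0.01Q → Q* = 1512.9032, P* = 24.429.
A tax t gives ΔQ = t/0.031 and wedge t, so DWL = t²/0.062.
t²/0.062 = 15500 → t² = 961 → t = 31.

31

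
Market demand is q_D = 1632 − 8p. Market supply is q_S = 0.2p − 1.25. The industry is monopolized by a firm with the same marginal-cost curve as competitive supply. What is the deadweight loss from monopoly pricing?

2.16

In inverse form: demand p = 204 − 0.125q, supply p = 6.25 + 5q.
Competitive equilibrium: 204 − 0.125q = 6.25 + 5q → q* = 38.5854, p* = 199.1768.
Marginal revenue: MR = 204 − 0.25q. Set MR = MC: 204 − 0.25q = 6.25 + 5q → q_m = 37.6667.
Price p_m = 204 − 0.125·37.6667 = 199.2917; MC(q_m) = 6.25 + 5·37.6667 = 194.5835.
Competitive q* = 38.5854, so Δq = 0.9187; wedge = 199.2917 − 194.5835 = 4.7082.
DWL = ½ × 0.9187 × 4.7082 = 2.16.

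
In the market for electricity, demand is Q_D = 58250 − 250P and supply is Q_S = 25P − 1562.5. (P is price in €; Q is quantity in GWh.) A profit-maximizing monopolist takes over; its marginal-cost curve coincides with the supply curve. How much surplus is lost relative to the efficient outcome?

In inverse form: demand P = 233 − 0.004Q, supply P = 62.5 + 0.04Q.
Competitive equilibrium: 233 − 0.004Q = 62.5 + 0.04Q → Q* = 3875, P* = 217.5.
Marginal revenue: MR = 233 − 0.008Q. Set MR = MC: 233 − 0.008Q = 62.5 + 0.04Q → Q_m = 3552.08333.
Price P_m = 233 − 0.004·3552.08333 = 218.79167; MC(Q_m) = 62.5 + 0.04·3552.08333 = 204.58333.
Competitive Q* = 3875, so ΔQ = 322.91667; wedge = 218.79167 − 204.58333 = 14.20834.
Deadweight loss = ½ × 322.91667 × 14.20834 = €2294.05.

€2294.05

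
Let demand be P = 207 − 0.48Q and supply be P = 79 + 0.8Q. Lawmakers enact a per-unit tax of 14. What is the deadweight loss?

Competitive equilibrium: 207 − 0.48Q = 79 + 0.8Q → Q* = 100, P* = 159.
With the tax, the buyer price exceeds the seller price by 14: (207 − 0.48Q) − (79 + 0.8Q) = 14 → Q' = 89.0625.
ΔQ = 100 − 89.0625 = 10.9375; the wedge equals the tax, 14.
DWL = ½ × 10.9375 × 14 = 76.56.

76.56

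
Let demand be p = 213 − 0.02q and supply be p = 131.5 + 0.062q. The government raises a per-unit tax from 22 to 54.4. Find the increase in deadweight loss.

Competitive equilibrium: 213 − 0.02q = 131.5 + 0.062q → q* = 993.9024, p* = 193.122.
For a per-unit tax t: Δq = t/0.082, so DWL = ½·t·(t/0.082) = t²/0.164.
At t = 22: DWL = 2951.22. At t = 54.4: DWL = 18044.878.
Increase = 18044.878 − 2951.22 = 15093.66.

15093.66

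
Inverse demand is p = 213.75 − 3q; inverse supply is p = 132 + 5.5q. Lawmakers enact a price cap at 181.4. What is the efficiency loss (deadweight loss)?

Competitive equilibrium: 213.75 − 3q = 132 + 5.5q → q* = 9.6176, p* = 184.8971.
At the ceiling p = 181.4, quantity supplied = (181.4 − 132)/5.5 = 8.9818.
Willingness to pay at q' = 8.9818: 213.75 − 3·8.9818 = 186.8046.
Δq = 9.6176 − 8.9818 = 0.6358; wedge = 186.8046 − 181.4 = 5.4046.
DWL = ½ × 0.6358 × 5.4046 = 1.72.

1.72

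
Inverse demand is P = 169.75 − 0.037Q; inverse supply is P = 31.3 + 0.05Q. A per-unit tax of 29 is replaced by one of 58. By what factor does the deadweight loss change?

Competitive equilibrium: 169.75 − 0.037Q = 31.3 + 0.05Q → Q* = 1591.3793, P* = 110.869.
For a per-unit tax t: ΔQ = t/0.087, so DWL = ½·t·(t/0.087) = t²/0.174.
At t = 29: DWL = 4833.333. At t = 58: DWL = 19333.333.
Ratio = (58/29)² = 4.

4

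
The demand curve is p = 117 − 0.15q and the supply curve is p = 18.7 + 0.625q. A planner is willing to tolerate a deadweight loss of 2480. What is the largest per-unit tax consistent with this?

Competitive equilibrium: 117 − 0.15q = 18.7 + 0.625q → q* = 126.8387, p* = 97.9742.
A tax t gives Δq = t/0.775 and wedge t, so DWL = t²/1.55.
t²/1.55 = 2480 → t² = 3844 → t = 62.

62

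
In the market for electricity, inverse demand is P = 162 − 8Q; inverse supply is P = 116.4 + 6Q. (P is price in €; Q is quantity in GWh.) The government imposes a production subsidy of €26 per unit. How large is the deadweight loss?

€24.14

Competitive equilibrium: 162 − 8Q = 116.4 + 6Q → Q* = 3.2571, P* = 135.9429.
The subsidy lowers effective supply by 26: P = 90.4 + 6Q.
New quantity: 162 − 8Q = 90.4 + 6Q → Q' = 5.1143.
Overproduction ΔQ = 5.1143 − 3.2571 = 1.8572; wedge = subsidy = 26.
Welfare loss = ½ × 1.8572 × 26 = €24.14.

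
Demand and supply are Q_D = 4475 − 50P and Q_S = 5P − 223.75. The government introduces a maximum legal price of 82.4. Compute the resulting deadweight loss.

25.28

In inverse form: demand P = 89.5 − 0.02Q, supply P = 44.75 + 0.2Q.
Competitive equilibrium: 89.5 − 0.02Q = 44.75 + 0.2Q → Q* = 203.4091, P* = 85.4318.
At the ceiling P = 82.4, quantity supplied = (82.4 − 44.75)/0.2 = 188.25.
Willingness to pay at Q' = 188.25: 89.5 − 0.02·188.25 = 85.735.
ΔQ = 203.4091 − 188.25 = 15.1591; wedge = 85.735 − 82.4 = 3.335.
Deadweight loss = ½ × 15.1591 × 3.335 = 25.28.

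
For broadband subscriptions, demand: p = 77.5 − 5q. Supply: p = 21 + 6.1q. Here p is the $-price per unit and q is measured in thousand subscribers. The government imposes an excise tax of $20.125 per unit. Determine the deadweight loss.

$18.24 thousand

Competitive equilibrium: 77.5 − 5q = 21 + 6.1q → q* = 5.0901, p* = 52.0495.
With the tax, the buyer price exceeds the seller price by 20.125: (77.5 − 5q) − (21 + 6.1q) = 20.125 → q' = 3.277.
Δq = 5.0901 − 3.277 = 1.8131; the wedge equals the tax, 20.125.
DWL = ½ × 1.8131 × 20.125 = $18.24 thousand.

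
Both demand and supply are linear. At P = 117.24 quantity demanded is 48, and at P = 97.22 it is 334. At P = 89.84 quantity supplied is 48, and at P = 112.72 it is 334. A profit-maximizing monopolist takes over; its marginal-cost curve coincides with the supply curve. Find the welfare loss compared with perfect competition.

404

Demand slope = (97.22 − 117.24)/(334 − 48) = −0.07, so P = 120.6 − 0.07Q.
Supply slope = (112.72 − 89.84)/(334 − 48) = 0.08, so P = 86 + 0.08Q.
Competitive equilibrium: 120.6 − 0.07Q = 86 + 0.08Q → Q* = 230.6667, P* = 104.4533.
Marginal revenue: MR = 120.6 − 0.14Q. Set MR = MC: 120.6 − 0.14Q = 86 + 0.08Q → Q_m = 157.2727.
Price P_m = 120.6 − 0.07·157.2727 = 109.5909; MC(Q_m) = 86 + 0.08·157.2727 = 98.5818.
Competitive Q* = 230.6667, so ΔQ = 73.394; wedge = 109.5909 − 98.5818 = 11.0091.
The triangle = ½ × 73.394 × 11.0091 = 404.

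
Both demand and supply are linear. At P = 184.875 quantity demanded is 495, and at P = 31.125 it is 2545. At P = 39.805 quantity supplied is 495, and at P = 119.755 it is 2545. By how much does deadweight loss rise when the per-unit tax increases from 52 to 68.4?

Demand slope = (31.125 − 184.875)/(2545 − 495) = −0.075, so P = 222 − 0.075Q.
Supply slope = (119.755 − 39.805)/(2545 − 495) = 0.039, so P = 20.5 + 0.039Q.
Competitive equilibrium: 222 − 0.075Q = 20.5 + 0.039Q → Q* = 1767.5439, P* = 89.4342.
For a per-unit tax t: ΔQ = t/0.114, so DWL = ½·t·(t/0.114) = t²/0.228.
At t = 52: DWL = 11859.649. At t = 68.4: DWL = 20520.
Increase = 20520 − 11859.649 = 8660.35.

8660.35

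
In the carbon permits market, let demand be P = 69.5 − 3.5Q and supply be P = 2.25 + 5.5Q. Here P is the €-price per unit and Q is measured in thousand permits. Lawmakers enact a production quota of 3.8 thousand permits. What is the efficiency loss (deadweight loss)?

€60.68 thousand

Competitive equilibrium: 69.5 − 3.5Q = 2.25 + 5.5Q → Q* = 7.4722, P* = 43.3472.
At Q = 3.8: demand price = 69.5 − 3.5·3.8 = 56.2; supply price = 2.25 + 5.5·3.8 = 23.15.
ΔQ = 7.4722 − 3.8 = 3.6722; wedge = 56.2 − 23.15 = 33.05.
Deadweight loss = ½ × 3.6722 × 33.05 = €60.68 thousand.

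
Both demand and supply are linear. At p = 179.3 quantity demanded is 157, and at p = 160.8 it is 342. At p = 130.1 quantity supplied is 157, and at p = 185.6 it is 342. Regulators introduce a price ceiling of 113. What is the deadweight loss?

6480

Demand slope = (160.8 − 179.3)/(342 − 157) = −0.1, so p = 195 − 0.1q.
Supply slope = (185.6 − 130.1)/(342 − 157) = 0.3, so p = 83 + 0.3q.
Competitive equilibrium: 195 − 0.1q = 83 + 0.3q → q* = 280, p* = 167.
At the ceiling p = 113, quantity supplied = (113 − 83)/0.3 = 100.
Willingness to pay at q' = 100: 195 − 0.1·100 = 185.
Δq = 280 − 100 = 180; wedge = 185 − 113 = 72.
DWL = ½ × 180 × 72 = 6480.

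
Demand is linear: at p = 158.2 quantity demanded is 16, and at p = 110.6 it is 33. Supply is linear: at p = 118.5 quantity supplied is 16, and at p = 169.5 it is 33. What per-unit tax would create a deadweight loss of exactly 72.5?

Demand slope = (110.6 − 158.2)/(33 − 16) = −2.8, so p = 203 − 2.8q.
Supply slope = (169.5 − 118.5)/(33 − 16) = 3, so p = 70.5 + 3q.
Competitive equilibrium: 203 − 2.8q = 70.5 + 3q → q* = 22.8448, p* = 139.0345.
A tax t gives Δq = t/5.8 and wedge t, so DWL = t²/11.6.
t²/11.6 = 72.5 → t² = 841 → t = 29.

29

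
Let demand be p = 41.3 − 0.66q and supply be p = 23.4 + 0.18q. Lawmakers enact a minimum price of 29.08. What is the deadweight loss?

3.28

Competitive equilibrium: 41.3 − 0.66q = 23.4 + 0.18q → q* = 21.3095, p* = 27.2357.
At the floor p = 29.08, quantity demanded = (41.3 − 29.08)/0.66 = 18.5152.
Sellers' marginal cost at q' = 18.5152: 23.4 + 0.18·18.5152 = 26.7327.
Δq = 21.3095 − 18.5152 = 2.7943; wedge = 29.08 − 26.7327 = 2.3473.
The triangle = ½ × 2.7943 × 2.3473 = 3.28.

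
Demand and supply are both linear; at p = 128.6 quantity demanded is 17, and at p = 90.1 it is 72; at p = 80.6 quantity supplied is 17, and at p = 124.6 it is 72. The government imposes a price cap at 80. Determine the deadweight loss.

Demand slope = (90.1 − 128.6)/(72 − 17) = −0.7, so p = 140.5 − 0.7q.
Supply slope = (124.6 − 80.6)/(72 − 17) = 0.8, so p = 67 + 0.8q.
Competitive equilibrium: 140.5 − 0.7q = 67 + 0.8q → q* = 49, p* = 106.2.
At the ceiling p = 80, quantity supplied = (80 − 67)/0.8 = 16.25.
Willingness to pay at q' = 16.25: 140.5 − 0.7·16.25 = 129.125.
Δq = 49 − 16.25 = 32.75; wedge = 129.125 − 80 = 49.125.
Welfare loss = ½ × 32.75 × 49.125 = 804.42.

804.42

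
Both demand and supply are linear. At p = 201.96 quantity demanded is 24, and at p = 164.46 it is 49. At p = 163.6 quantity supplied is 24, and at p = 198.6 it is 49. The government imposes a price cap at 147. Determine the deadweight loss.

912.40

Demand slope = (164.46 − 201.96)/(49 − 24) = −1.5, so p = 237.96 − 1.5q.
Supply slope = (198.6 − 163.6)/(49 − 24) = 1.4, so p = 130 + 1.4q.
Competitive equilibrium: 237.96 − 1.5q = 130 + 1.4q → q* = 37.2276, p* = 182.1186.
At the ceiling p = 147, quantity supplied = (147 − 130)/1.4 = 12.1429.
Willingness to pay at q' = 12.1429: 237.96 − 1.5·12.1429 = 219.7457.
Δq = 37.2276 − 12.1429 = 25.0847; wedge = 219.7457 − 147 = 72.7457.
The triangle = ½ × 25.0847 × 72.7457 = 912.40.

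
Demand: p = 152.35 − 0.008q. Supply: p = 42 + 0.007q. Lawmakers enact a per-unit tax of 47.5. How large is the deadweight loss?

Competitive equilibrium: 152.35 − 0.008q = 42 + 0.007q → q* = 7356.6667, p* = 93.4967.
With the tax, the buyer price exceeds the seller price by 47.5: (152.35 − 0.008q) − (42 + 0.007q) = 47.5 → q' = 4190.
Δq = 7356.6667 − 4190 = 3166.6667; the wedge equals the tax, 47.5.
DWL = ½ × 3166.6667 × 47.5 = 75208.33.

75208.33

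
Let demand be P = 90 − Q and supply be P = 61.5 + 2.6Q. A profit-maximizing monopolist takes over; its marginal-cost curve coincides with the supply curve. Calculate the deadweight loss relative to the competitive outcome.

Competitive equilibrium: 90 − Q = 61.5 + 2.6Q → Q* = 7.9167, P* = 82.0833.
Marginal revenue: MR = 90 − 2Q. Set MR = MC: 90 − 2Q = 61.5 + 2.6Q → Q_m = 6.1957.
Price P_m = 90 − 1·6.1957 = 83.8043; MC(Q_m) = 61.5 + 2.6·6.1957 = 77.6088.
Competitive Q* = 7.9167, so ΔQ = 1.721; wedge = 83.8043 − 77.6088 = 6.1955.
The triangle = ½ × 1.721 × 6.1955 = 5.33.

5.33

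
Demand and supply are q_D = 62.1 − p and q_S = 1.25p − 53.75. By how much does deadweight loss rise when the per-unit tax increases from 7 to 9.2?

9.90

In inverse form: demand p = 62.1 − q, supply p = 43 + 0.8q.
Competitive equilibrium: 62.1 − q = 43 + 0.8q → q* = 10.6111, p* = 51.4889.
For a per-unit tax t: Δq = t/1.8, so DWL = ½·t·(t/1.8) = t²/3.6.
At t = 7: DWL = 13.611. At t = 9.2: DWL = 23.511.
Increase = 23.511 − 13.611 = 9.90.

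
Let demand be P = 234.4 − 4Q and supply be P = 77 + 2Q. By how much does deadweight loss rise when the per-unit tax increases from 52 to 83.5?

355.69

Competitive equilibrium: 234.4 − 4Q = 77 + 2Q → Q* = 26.2333, P* = 129.4667.
For a per-unit tax t: ΔQ = t/6, so DWL = ½·t·(t/6) = t²/12.
At t = 52: DWL = 225.333. At t = 83.5: DWL = 581.021.
Increase = 581.021 − 225.333 = 355.69.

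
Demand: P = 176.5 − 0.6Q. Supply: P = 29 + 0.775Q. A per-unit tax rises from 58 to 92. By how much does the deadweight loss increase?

Competitive equilibrium: 176.5 − 0.6Q = 29 + 0.775Q → Q* = 107.2727, P* = 112.1364.
For a per-unit tax t: ΔQ = t/1.375, so DWL = ½·t·(t/1.375) = t²/2.75.
At t = 58: DWL = 1223.273. At t = 92: DWL = 3077.818.
Increase = 3077.818 − 1223.273 = 1854.55.

1854.55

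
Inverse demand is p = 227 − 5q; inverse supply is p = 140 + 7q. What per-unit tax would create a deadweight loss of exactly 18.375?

Competitive equilibrium: 227 − 5q = 140 + 7q → q* = 7.25, p* = 190.75.
A tax t gives Δq = t/12 and wedge t, so DWL = t²/24.
t²/24 = 18.375 → t² = 441 → t = 21.

21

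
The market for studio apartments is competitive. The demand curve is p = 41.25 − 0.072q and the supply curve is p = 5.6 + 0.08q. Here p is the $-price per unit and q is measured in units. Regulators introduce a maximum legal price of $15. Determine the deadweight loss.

$1041.07

Competitive equilibrium: 41.25 − 0.072q = 5.6 + 0.08q → q* = 234.5395, p* = 24.3632.
At the ceiling p = 15, quantity supplied = (15 − 5.6)/0.08 = 117.5.
Willingness to pay at q' = 117.5: 41.25 − 0.072·117.5 = 32.79.
Δq = 234.5395 − 117.5 = 117.0395; wedge = 32.79 − 15 = 17.79.
Deadweight loss = ½ × 117.0395 × 17.79 = $1041.07.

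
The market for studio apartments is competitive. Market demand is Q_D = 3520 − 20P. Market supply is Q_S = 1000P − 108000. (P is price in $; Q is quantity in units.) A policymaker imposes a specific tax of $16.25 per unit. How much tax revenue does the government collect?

In inverse form: demand P = 176 − 0.05Q, supply P = 108 + 0.001Q.
Competitive equilibrium: 176 − 0.05Q = 108 + 0.001Q → Q* = 1333.3333, P* = 109.3333.
With the tax, the buyer price exceeds the seller price by 16.25: (176 − 0.05Q) − (108 + 0.001Q) = 16.25 → Q' = 1014.7059.
Tax revenue = 16.25 × 1014.7059 = $16488.97.

$16488.97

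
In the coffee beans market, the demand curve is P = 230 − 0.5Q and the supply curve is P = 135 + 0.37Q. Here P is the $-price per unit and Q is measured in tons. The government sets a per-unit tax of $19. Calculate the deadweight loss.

Competitive equilibrium: 230 − 0.5Q = 135 + 0.37Q → Q* = 109.1954, P* = 175.4023.
With the tax, the buyer price exceeds the seller price by 19: (230 − 0.5Q) − (135 + 0.37Q) = 19 → Q' = 87.3563.
ΔQ = 109.1954 − 87.3563 = 21.8391; the wedge equals the tax, 19.
DWL = ½ × 21.8391 × 19 = $207.47.

$207.47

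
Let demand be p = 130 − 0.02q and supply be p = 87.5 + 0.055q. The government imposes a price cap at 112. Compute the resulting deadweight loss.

550.96

Competitive equilibrium: 130 − 0.02q = 87.5 + 0.055q → q* = 566.6667, p* = 118.6667.
At the ceiling p = 112, quantity supplied = (112 − 87.5)/0.055 = 445.4545.
Willingness to pay at q' = 445.4545: 130 − 0.02·445.4545 = 121.0909.
Δq = 566.6667 − 445.4545 = 121.2122; wedge = 121.0909 − 112 = 9.0909.
DWL = ½ × 121.2122 × 9.0909 = 550.96.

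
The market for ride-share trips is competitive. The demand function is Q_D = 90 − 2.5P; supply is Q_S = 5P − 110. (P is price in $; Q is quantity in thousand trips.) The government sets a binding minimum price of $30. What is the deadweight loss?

In inverse form: demand P = 36 − 0.4Q, supply P = 22 + 0.2Q.
Competitive equilibrium: 36 − 0.4Q = 22 + 0.2Q → Q* = 23.3333, P* = 26.6667.
At the floor P = 30, quantity demanded = (36 − 30)/0.4 = 15.
Sellers' marginal cost at Q' = 15: 22 + 0.2·15 = 25.
ΔQ = 23.3333 − 15 = 8.3333; wedge = 30 − 25 = 5.
Deadweight loss = ½ × 8.3333 × 5 = $20.83 thousand.

$20.83 thousand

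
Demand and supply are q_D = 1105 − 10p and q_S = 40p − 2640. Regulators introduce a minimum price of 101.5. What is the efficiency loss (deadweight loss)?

4422.25

In inverse form: demand p = 110.5 − 0.1q, supply p = 66 + 0.025q.
Competitive equilibrium: 110.5 − 0.1q = 66 + 0.025q → q* = 356, p* = 74.9.
At the floor p = 101.5, quantity demanded = (110.5 − 101.5)/0.1 = 90.
Sellers' marginal cost at q' = 90: 66 + 0.025·90 = 68.25.
Δq = 356 − 90 = 266; wedge = 101.5 − 68.25 = 33.25.
Welfare loss = ½ × 266 × 33.25 = 4422.25.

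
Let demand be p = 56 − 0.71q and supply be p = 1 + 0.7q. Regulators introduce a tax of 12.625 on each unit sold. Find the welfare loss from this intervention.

56.52

Competitive equilibrium: 56 − 0.71q = 1 + 0.7q → q* = 39.0071, p* = 28.305.
With the tax, the buyer price exceeds the seller price by 12.625: (56 − 0.71q) − (1 + 0.7q) = 12.625 → q' = 30.0532.
Δq = 39.0071 − 30.0532 = 8.9539; the wedge equals the tax, 12.625.
DWL = ½ × 8.9539 × 12.625 = 56.52.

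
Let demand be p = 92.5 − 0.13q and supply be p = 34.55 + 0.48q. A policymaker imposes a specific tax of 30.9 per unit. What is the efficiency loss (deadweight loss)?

Competitive equilibrium: 92.5 − 0.13q = 34.55 + 0.48q → q* = 95, p* = 80.15.
With the tax, the buyer price exceeds the seller price by 30.9: (92.5 − 0.13q) − (34.55 + 0.48q) = 30.9 → q' = 44.3443.
Δq = 95 − 44.3443 = 50.6557; the wedge equals the tax, 30.9.
Deadweight loss = ½ × 50.6557 × 30.9 = 782.63.

782.63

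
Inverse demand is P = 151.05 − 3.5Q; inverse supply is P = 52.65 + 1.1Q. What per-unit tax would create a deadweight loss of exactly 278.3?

50.6

Competitive equilibrium: 151.05 − 3.5Q = 52.65 + 1.1Q → Q* = 21.3913, P* = 76.1804.
A tax t gives ΔQ = t/4.6 and wedge t, so DWL = t²/9.2.
t²/9.2 = 278.3 → t² = 2560.36 → t = 50.6.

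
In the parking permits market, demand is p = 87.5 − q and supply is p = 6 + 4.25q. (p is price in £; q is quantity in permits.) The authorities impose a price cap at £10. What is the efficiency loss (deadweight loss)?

Competitive equilibrium: 87.5 − q = 6 + 4.25q → q* = 15.5238, p* = 71.9762.
At the ceiling p = 10, quantity supplied = (10 − 6)/4.25 = 0.9412.
Willingness to pay at q' = 0.9412: 87.5 − 1·0.9412 = 86.5588.
Δq = 15.5238 − 0.9412 = 14.5826; wedge = 86.5588 − 10 = 76.5588.
Deadweight loss = ½ × 14.5826 × 76.5588 = £558.21.

£558.21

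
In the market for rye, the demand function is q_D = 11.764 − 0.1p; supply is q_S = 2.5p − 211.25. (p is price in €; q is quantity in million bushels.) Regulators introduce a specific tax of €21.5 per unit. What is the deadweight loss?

€22.22 million

In inverse form: demand p = 117.64 − 10q, supply p = 84.5 + 0.4q.
Competitive equilibrium: 117.64 − 10q = 84.5 + 0.4q → q* = 3.1865, p* = 85.7746.
With the tax, the buyer price exceeds the seller price by 21.5: (117.64 − 10q) − (84.5 + 0.4q) = 21.5 → q' = 1.1192.
Δq = 3.1865 − 1.1192 = 2.0673; the wedge equals the tax, 21.5.
Deadweight loss = ½ × 2.0673 × 21.5 = €22.22 million.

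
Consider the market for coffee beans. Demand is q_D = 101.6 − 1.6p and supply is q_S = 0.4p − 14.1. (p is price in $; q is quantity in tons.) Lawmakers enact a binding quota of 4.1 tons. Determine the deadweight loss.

In inverse form: demand p = 63.5 − 0.625q, supply p = 35.25 + 2.5q.
Competitive equilibrium: 63.5 − 0.625q = 35.25 + 2.5q → q* = 9.04, p* = 57.85.
At q = 4.1: demand price = 63.5 − 0.625·4.1 = 60.9375; supply price = 35.25 + 2.5·4.1 = 45.5.
Δq = 9.04 − 4.1 = 4.94; wedge = 60.9375 − 45.5 = 15.4375.
Deadweight loss = ½ × 4.94 × 15.4375 = $38.13.

$38.13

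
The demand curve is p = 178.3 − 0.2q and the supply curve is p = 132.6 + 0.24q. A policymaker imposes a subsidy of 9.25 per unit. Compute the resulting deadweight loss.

97.23

Competitive equilibrium: 178.3 − 0.2q = 132.6 + 0.24q → q* = 103.8636, p* = 157.5273.
The subsidy lowers effective supply by 9.25: p = 123.35 + 0.24q.
New quantity: 178.3 − 0.2q = 123.35 + 0.24q → q' = 124.8864.
Overproduction Δq = 124.8864 − 103.8636 = 21.0228; wedge = subsidy = 9.25.
Welfare loss = ½ × 21.0228 × 9.25 = 97.23.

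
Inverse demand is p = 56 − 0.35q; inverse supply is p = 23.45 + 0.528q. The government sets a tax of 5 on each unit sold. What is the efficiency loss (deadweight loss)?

14.24

Competitive equilibrium: 56 − 0.35q = 23.45 + 0.528q → q* = 37.0729, p* = 43.0245.
With the tax, the buyer price exceeds the seller price by 5: (56 − 0.35q) − (23.45 + 0.528q) = 5 → q' = 31.3781.
Δq = 37.0729 − 31.3781 = 5.6948; the wedge equals the tax, 5.
Welfare loss = ½ × 5.6948 × 5 = 14.24.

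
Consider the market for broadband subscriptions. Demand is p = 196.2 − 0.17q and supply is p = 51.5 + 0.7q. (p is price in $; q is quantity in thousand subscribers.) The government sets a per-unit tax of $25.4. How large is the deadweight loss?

Competitive equilibrium: 196.2 − 0.17q = 51.5 + 0.7q → q* = 166.3218, p* = 167.9253.
With the tax, the buyer price exceeds the seller price by 25.4: (196.2 − 0.17q) − (51.5 + 0.7q) = 25.4 → q' = 137.1264.
Δq = 166.3218 − 137.1264 = 29.1954; the wedge equals the tax, 25.4.
The triangle = ½ × 29.1954 × 25.4 = $370.78 thousand.

$370.78 thousand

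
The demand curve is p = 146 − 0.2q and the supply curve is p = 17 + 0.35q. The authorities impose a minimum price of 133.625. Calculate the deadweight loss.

Competitive equilibrium: 146 − 0.2q = 17 + 0.35q → q* = 234.5455, p* = 99.0909.
At the floor p = 133.625, quantity demanded = (146 − 133.625)/0.2 = 61.875.
Sellers' marginal cost at q' = 61.875: 17 + 0.35·61.875 = 38.6563.
Δq = 234.5455 − 61.875 = 172.6705; wedge = 133.625 − 38.6563 = 94.9687.
DWL = ½ × 172.6705 × 94.9687 = 8199.15.

8199.15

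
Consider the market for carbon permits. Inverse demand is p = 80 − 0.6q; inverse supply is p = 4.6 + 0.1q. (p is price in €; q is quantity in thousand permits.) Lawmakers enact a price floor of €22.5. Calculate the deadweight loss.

Competitive equilibrium: 80 − 0.6q = 4.6 + 0.1q → q* = 107.714286, p* = 15.371429.
At the floor p = 22.5, quantity demanded = (80 − 22.5)/0.6 = 95.833333.
Sellers' marginal cost at q' = 95.833333: 4.6 + 0.1·95.833333 = 14.183333.
Δq = 107.714286 − 95.833333 = 11.880953; wedge = 22.5 − 14.183333 = 8.316667.
The triangle = ½ × 11.880953 × 8.316667 = €49.40 thousand.

€49.40 thousand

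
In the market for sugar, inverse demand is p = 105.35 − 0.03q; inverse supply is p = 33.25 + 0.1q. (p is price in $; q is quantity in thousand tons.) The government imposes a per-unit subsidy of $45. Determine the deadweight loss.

$7788.46 thousand

Competitive equilibrium: 105.35 − 0.03q = 33.25 + 0.1q → q* = 554.6154, p* = 88.7115.
The subsidy lowers effective supply by 45: p = 0.1q − 11.75.
New quantity: 105.35 − 0.03q = 0.1q − 11.75 → q' = 900.7692.
Overproduction Δq = 900.7692 − 554.6154 = 346.1538; wedge = subsidy = 45.
Deadweight loss = ½ × 346.1538 × 45 = $7788.46 thousand.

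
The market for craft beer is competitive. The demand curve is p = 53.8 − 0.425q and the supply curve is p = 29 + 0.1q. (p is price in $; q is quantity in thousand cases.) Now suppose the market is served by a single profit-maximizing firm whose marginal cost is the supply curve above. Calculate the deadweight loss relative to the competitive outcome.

$117.23 thousand

Competitive equilibrium: 53.8 − 0.425q = 29 + 0.1q → q* = 47.2381, p* = 33.7238.
Marginal revenue: MR = 53.8 − 0.85q. Set MR = MC: 53.8 − 0.85q = 29 + 0.1q → q_m = 26.1053.
Price p_m = 53.8 − 0.425·26.1053 = 42.7052; MC(q_m) = 29 + 0.1·26.1053 = 31.6105.
Competitive q* = 47.2381, so Δq = 21.1328; wedge = 42.7052 − 31.6105 = 11.0947.
The triangle = ½ × 21.1328 × 11.0947 = $117.23 thousand.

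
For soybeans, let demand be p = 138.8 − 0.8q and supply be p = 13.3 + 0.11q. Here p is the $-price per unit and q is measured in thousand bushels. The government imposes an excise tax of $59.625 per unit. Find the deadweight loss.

Competitive equilibrium: 138.8 − 0.8q = 13.3 + 0.11q → q* = 137.9121, p* = 28.4703.
With the tax, the buyer price exceeds the seller price by 59.625: (138.8 − 0.8q) − (13.3 + 0.11q) = 59.625 → q' = 72.3901.
Δq = 137.9121 − 72.3901 = 65.522; the wedge equals the tax, 59.625.
DWL = ½ × 65.522 × 59.625 = $1953.37 thousand.

$1953.37 thousand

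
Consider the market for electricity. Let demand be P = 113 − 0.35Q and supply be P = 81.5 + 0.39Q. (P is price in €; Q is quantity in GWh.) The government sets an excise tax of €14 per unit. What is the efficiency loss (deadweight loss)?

Competitive equilibrium: 113 − 0.35Q = 81.5 + 0.39Q → Q* = 42.5676, P* = 98.1014.
With the tax, the buyer price exceeds the seller price by 14: (113 − 0.35Q) − (81.5 + 0.39Q) = 14 → Q' = 23.6486.
ΔQ = 42.5676 − 23.6486 = 18.919; the wedge equals the tax, 14.
DWL = ½ × 18.919 × 14 = €132.43.

€132.43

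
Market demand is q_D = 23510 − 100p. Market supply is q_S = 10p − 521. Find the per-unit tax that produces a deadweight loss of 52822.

107.8

In inverse form: demand p = 235.1 − 0.01q, supply p = 52.1 + 0.1q.
Competitive equilibrium: 235.1 − 0.01q = 52.1 + 0.1q → q* = 1663.6364, p* = 218.4636.
A tax t gives Δq = t/0.11 and wedge t, so DWL = t²/0.22.
t²/0.22 = 52822 → t² = 11620.84 → t = 107.8.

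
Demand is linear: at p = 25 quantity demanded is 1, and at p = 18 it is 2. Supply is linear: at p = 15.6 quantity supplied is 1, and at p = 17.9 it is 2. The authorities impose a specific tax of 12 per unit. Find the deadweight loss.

Demand slope = (18 − 25)/(2 − 1) = −7, so p = 32 − 7q.
Supply slope = (17.9 − 15.6)/(2 − 1) = 2.3, so p = 13.3 + 2.3q.
Competitive equilibrium: 32 − 7q = 13.3 + 2.3q → q* = 2.0108, p* = 17.9247.
With the tax, the buyer price exceeds the seller price by 12: (32 − 7q) − (13.3 + 2.3q) = 12 → q' = 0.7204.
Δq = 2.0108 − 0.7204 = 1.2904; the wedge equals the tax, 12.
DWL = ½ × 1.2904 × 12 = 7.74.

7.74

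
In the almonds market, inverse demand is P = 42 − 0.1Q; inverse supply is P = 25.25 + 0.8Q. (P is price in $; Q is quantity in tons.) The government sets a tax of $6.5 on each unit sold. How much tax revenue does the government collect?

$74.03

Competitive equilibrium: 42 − 0.1Q = 25.25 + 0.8Q → Q* = 18.6111, P* = 40.1389.
With the tax, the buyer price exceeds the seller price by 6.5: (42 − 0.1Q) − (25.25 + 0.8Q) = 6.5 → Q' = 11.3889.
Tax revenue = 6.5 × 11.3889 = $74.03.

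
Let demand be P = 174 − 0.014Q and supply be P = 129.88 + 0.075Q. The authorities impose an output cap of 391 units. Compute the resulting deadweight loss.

Competitive equilibrium: 174 − 0.014Q = 129.88 + 0.075Q → Q* = 495.7303, P* = 167.0598.
At Q = 391: demand price = 174 − 0.014·391 = 168.526; supply price = 129.88 + 0.075·391 = 159.205.
ΔQ = 495.7303 − 391 = 104.7303; wedge = 168.526 − 159.205 = 9.321.
DWL = ½ × 104.7303 × 9.321 = 488.10.

488.10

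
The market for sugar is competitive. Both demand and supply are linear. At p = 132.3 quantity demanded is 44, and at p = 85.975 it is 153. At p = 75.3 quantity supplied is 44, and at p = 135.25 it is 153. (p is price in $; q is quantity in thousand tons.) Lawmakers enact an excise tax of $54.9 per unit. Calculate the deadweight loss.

$1545.65 thousand

Demand slope = (85.975 − 132.3)/(153 − 44) = −0.425, so p = 151 − 0.425q.
Supply slope = (135.25 − 75.3)/(153 − 44) = 0.55, so p = 51.1 + 0.55q.
Competitive equilibrium: 151 − 0.425q = 51.1 + 0.55q → q* = 102.4615, p* = 107.4538.
With the tax, the buyer price exceeds the seller price by 54.9: (151 − 0.425q) − (51.1 + 0.55q) = 54.9 → q' = 46.1538.
Δq = 102.4615 − 46.1538 = 56.3077; the wedge equals the tax, 54.9.
Deadweight loss = ½ × 56.3077 × 54.9 = $1545.65 thousand.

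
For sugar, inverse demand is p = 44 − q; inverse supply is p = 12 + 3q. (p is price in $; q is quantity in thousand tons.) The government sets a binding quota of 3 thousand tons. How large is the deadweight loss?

$50 thousand

Competitive equilibrium: 44 − q = 12 + 3q → q* = 8, p* = 36.
At q = 3: demand price = 44 − 1·3 = 41; supply price = 12 + 3·3 = 21.
Δq = 8 − 3 = 5; wedge = 41 − 21 = 20.
Welfare loss = ½ × 5 × 20 = $50 thousand.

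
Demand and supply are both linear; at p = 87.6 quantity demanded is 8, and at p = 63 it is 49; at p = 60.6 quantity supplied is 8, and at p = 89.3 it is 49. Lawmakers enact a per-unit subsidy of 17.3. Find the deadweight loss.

115.11

Demand slope = (63 − 87.6)/(49 − 8) = −0.6, so p = 92.4 − 0.6q.
Supply slope = (89.3 − 60.6)/(49 − 8) = 0.7, so p = 55 + 0.7q.
Competitive equilibrium: 92.4 − 0.6q = 55 + 0.7q → q* = 28.7692, p* = 75.1385.
The subsidy lowers effective supply by 17.3: p = 37.7 + 0.7q.
New quantity: 92.4 − 0.6q = 37.7 + 0.7q → q' = 42.0769.
Overproduction Δq = 42.0769 − 28.7692 = 13.3077; wedge = subsidy = 17.3.
DWL = ½ × 13.3077 × 17.3 = 115.11.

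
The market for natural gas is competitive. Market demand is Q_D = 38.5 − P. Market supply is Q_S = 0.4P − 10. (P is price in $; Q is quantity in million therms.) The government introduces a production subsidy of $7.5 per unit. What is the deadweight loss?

In inverse form: demand P = 38.5 − Q, supply P = 25 + 2.5Q.
Competitive equilibrium: 38.5 − Q = 25 + 2.5Q → Q* = 3.8571, P* = 34.6429.
The subsidy lowers effective supply by 7.5: P = 17.5 + 2.5Q.
New quantity: 38.5 − Q = 17.5 + 2.5Q → Q' = 6.
Overproduction ΔQ = 6 − 3.8571 = 2.1429; wedge = subsidy = 7.5.
Deadweight loss = ½ × 2.1429 × 7.5 = $8.04 million.

$8.04 million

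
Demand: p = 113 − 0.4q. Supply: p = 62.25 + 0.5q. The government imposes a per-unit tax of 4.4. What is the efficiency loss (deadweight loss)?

10.76

Competitive equilibrium: 113 − 0.4q = 62.25 + 0.5q → q* = 56.3889, p* = 90.4444.
With the tax, the buyer price exceeds the seller price by 4.4: (113 − 0.4q) − (62.25 + 0.5q) = 4.4 → q' = 51.5.
Δq = 56.3889 − 51.5 = 4.8889; the wedge equals the tax, 4.4.
Welfare loss = ½ × 4.8889 × 4.4 = 10.76.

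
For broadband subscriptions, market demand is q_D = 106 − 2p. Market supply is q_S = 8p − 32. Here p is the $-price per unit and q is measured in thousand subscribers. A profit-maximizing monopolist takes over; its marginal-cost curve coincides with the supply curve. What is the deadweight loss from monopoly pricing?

In inverse form: demand p = 53 − 0.5q, supply p = 4 + 0.125q.
Competitive equilibrium: 53 − 0.5q = 4 + 0.125q → q* = 78.4, p* = 13.8.
Marginal revenue: MR = 53 − q. Set MR = MC: 53 − q = 4 + 0.125q → q_m = 43.5556.
Price p_m = 53 − 0.5·43.5556 = 31.2222; MC(q_m) = 4 + 0.125·43.5556 = 9.4445.
Competitive q* = 78.4, so Δq = 34.8444; wedge = 31.2222 − 9.4445 = 21.7777.
DWL = ½ × 34.8444 × 21.7777 = $379.42 thousand.

$379.42 thousand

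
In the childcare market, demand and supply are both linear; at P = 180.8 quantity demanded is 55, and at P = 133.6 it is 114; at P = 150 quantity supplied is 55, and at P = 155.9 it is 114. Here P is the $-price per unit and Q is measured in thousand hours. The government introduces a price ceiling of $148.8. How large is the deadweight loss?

Demand slope = (133.6 − 180.8)/(114 − 55) = −0.8, so P = 224.8 − 0.8Q.
Supply slope = (155.9 − 150)/(114 − 55) = 0.1, so P = 144.5 + 0.1Q.
Competitive equilibrium: 224.8 − 0.8Q = 144.5 + 0.1Q → Q* = 89.2222, P* = 153.4222.
At the ceiling P = 148.8, quantity supplied = (148.8 − 144.5)/0.1 = 43.
Willingness to pay at Q' = 43: 224.8 − 0.8·43 = 190.4.
ΔQ = 89.2222 − 43 = 46.2222; wedge = 190.4 − 148.8 = 41.6.
Deadweight loss = ½ × 46.2222 × 41.6 = $961.42 thousand.

$961.42 thousand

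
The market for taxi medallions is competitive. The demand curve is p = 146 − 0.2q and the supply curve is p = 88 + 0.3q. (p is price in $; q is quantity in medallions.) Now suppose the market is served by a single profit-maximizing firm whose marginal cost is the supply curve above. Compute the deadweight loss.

Competitive equilibrium: 146 − 0.2q = 88 + 0.3q → q* = 116, p* = 122.8.
Marginal revenue: MR = 146 − 0.4q. Set MR = MC: 146 − 0.4q = 88 + 0.3q → q_m = 82.8571.
Price p_m = 146 − 0.2·82.8571 = 129.4286; MC(q_m) = 88 + 0.3·82.8571 = 112.8571.
Competitive q* = 116, so Δq = 33.1429; wedge = 129.4286 − 112.8571 = 16.5715.
The triangle = ½ × 33.1429 × 16.5715 = $274.61.

$274.61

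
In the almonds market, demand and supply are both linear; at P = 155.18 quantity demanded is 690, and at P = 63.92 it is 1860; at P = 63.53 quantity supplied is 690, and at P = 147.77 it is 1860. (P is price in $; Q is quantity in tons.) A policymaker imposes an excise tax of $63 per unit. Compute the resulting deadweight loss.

Demand slope = (63.92 − 155.18)/(1860 − 690) = −0.078, so P = 209 − 0.078Q.
Supply slope = (147.77 − 63.53)/(1860 − 690) = 0.072, so P = 13.85 + 0.072Q.
Competitive equilibrium: 209 − 0.078Q = 13.85 + 0.072Q → Q* = 1301, P* = 107.522.
With the tax, the buyer price exceeds the seller price by 63: (209 − 0.078Q) − (13.85 + 0.072Q) = 63 → Q' = 881.
ΔQ = 1301 − 881 = 420; the wedge equals the tax, 63.
Deadweight loss = ½ × 420 × 63 = $13230.

$13230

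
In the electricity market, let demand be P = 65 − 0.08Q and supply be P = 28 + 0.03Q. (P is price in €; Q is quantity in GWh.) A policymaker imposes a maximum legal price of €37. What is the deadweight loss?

Competitive equilibrium: 65 − 0.08Q = 28 + 0.03Q → Q* = 336.3636, P* = 38.0909.
At the ceiling P = 37, quantity supplied = (37 − 28)/0.03 = 300.
Willingness to pay at Q' = 300: 65 − 0.08·300 = 41.
ΔQ = 336.3636 − 300 = 36.3636; wedge = 41 − 37 = 4.
DWL = ½ × 36.3636 × 4 = €72.73.

€72.73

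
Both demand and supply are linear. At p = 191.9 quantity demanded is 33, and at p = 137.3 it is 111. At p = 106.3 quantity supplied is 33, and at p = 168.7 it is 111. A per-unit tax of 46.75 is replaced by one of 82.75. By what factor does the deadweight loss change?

Demand slope = (137.3 − 191.9)/(111 − 33) = −0.7, so p = 215 − 0.7q.
Supply slope = (168.7 − 106.3)/(111 − 33) = 0.8, so p = 79.9 + 0.8q.
Competitive equilibrium: 215 − 0.7q = 79.9 + 0.8q → q* = 90.0667, p* = 151.9533.
For a per-unit tax t: Δq = t/1.5, so DWL = ½·t·(t/1.5) = t²/3.
At t = 46.75: DWL = 728.521. At t = 82.75: DWL = 2282.521.
Ratio = (82.75/46.75)² = 3.133.

3.133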